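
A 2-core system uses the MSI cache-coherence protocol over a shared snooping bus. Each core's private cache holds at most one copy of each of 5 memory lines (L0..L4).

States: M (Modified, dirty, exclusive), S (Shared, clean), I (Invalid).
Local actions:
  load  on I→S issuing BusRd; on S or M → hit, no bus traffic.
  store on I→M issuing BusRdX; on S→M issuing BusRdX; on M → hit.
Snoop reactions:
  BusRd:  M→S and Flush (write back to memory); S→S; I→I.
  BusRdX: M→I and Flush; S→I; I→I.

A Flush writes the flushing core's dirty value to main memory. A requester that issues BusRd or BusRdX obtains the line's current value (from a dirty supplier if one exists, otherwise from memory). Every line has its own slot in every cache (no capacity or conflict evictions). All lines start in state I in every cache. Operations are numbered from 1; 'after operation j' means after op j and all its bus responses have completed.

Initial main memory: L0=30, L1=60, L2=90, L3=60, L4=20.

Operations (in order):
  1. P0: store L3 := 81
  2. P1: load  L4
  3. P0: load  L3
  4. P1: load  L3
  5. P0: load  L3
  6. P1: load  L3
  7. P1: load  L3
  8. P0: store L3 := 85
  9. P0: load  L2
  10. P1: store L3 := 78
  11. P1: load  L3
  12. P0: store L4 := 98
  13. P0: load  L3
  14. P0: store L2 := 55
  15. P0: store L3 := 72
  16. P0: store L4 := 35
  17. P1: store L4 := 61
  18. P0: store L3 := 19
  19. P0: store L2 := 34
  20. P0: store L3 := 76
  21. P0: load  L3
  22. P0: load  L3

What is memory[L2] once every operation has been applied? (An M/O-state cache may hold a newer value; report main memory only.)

1. P0: store L3 := 81  bus=[BusRdX]  L3: P0=M P1=I  mem[L3]=60
2. P1: load  L4  bus=[BusRd]  L4: P0=I P1=S  mem[L4]=20
3. P0: load  L3  bus=[-]  L3: P0=M P1=I  mem[L3]=60
4. P1: load  L3  bus=[BusRd,Flush]  L3: P0=S P1=S  mem[L3]=81
5. P0: load  L3  bus=[-]  L3: P0=S P1=S  mem[L3]=81
6. P1: load  L3  bus=[-]  L3: P0=S P1=S  mem[L3]=81
7. P1: load  L3  bus=[-]  L3: P0=S P1=S  mem[L3]=81
8. P0: store L3 := 85  bus=[BusRdX]  L3: P0=M P1=I  mem[L3]=81
9. P0: load  L2  bus=[BusRd]  L2: P0=S P1=I  mem[L2]=90
10. P1: store L3 := 78  bus=[BusRdX,Flush]  L3: P0=I P1=M  mem[L3]=85
11. P1: load  L3  bus=[-]  L3: P0=I P1=M  mem[L3]=85
12. P0: store L4 := 98  bus=[BusRdX]  L4: P0=M P1=I  mem[L4]=20
13. P0: load  L3  bus=[BusRd,Flush]  L3: P0=S P1=S  mem[L3]=78
14. P0: store L2 := 55  bus=[BusRdX]  L2: P0=M P1=I  mem[L2]=90
15. P0: store L3 := 72  bus=[BusRdX]  L3: P0=M P1=I  mem[L3]=78
16. P0: store L4 := 35  bus=[-]  L4: P0=M P1=I  mem[L4]=20
17. P1: store L4 := 61  bus=[BusRdX,Flush]  L4: P0=I P1=M  mem[L4]=35
18. P0: store L3 := 19  bus=[-]  L3: P0=M P1=I  mem[L3]=78
19. P0: store L2 := 34  bus=[-]  L2: P0=M P1=I  mem[L2]=90
20. P0: store L3 := 76  bus=[-]  L3: P0=M P1=I  mem[L3]=78
21. P0: load  L3  bus=[-]  L3: P0=M P1=I  mem[L3]=78
22. P0: load  L3  bus=[-]  L3: P0=M P1=I  mem[L3]=78

memory[L2] = 90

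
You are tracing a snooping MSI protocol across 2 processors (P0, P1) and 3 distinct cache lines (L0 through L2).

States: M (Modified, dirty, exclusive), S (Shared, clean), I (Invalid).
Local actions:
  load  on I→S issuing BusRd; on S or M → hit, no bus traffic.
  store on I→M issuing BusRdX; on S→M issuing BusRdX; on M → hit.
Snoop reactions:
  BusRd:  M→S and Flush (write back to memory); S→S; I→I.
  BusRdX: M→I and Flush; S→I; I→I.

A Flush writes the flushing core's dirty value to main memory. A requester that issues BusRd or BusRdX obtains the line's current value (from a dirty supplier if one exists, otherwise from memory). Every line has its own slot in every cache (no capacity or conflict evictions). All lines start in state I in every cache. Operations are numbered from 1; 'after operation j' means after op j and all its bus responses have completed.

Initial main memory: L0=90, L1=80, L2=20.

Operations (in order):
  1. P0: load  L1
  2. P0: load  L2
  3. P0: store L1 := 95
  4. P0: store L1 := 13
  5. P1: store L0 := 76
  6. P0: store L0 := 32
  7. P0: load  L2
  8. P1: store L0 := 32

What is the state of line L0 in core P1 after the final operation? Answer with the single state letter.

state = M

[1] P0: load  L1 | P0:S(80), P1:I | bus: BusRd
[2] P0: load  L2 | P0:S(20), P1:I | bus: BusRd
[3] P0: store L1 := 95 | P0:M(95), P1:I | bus: BusRdX
[4] P0: store L1 := 13 | P0:M(13), P1:I | bus: none
[5] P1: store L0 := 76 | P0:I, P1:M(76) | bus: BusRdX
[6] P0: store L0 := 32 | P0:M(32), P1:I | bus: BusRdX,Flush
[7] P0: load  L2 | P0:S(20), P1:I | bus: none
[8] P1: store L0 := 32 | P0:I, P1:M(32) | bus: BusRdX,Flush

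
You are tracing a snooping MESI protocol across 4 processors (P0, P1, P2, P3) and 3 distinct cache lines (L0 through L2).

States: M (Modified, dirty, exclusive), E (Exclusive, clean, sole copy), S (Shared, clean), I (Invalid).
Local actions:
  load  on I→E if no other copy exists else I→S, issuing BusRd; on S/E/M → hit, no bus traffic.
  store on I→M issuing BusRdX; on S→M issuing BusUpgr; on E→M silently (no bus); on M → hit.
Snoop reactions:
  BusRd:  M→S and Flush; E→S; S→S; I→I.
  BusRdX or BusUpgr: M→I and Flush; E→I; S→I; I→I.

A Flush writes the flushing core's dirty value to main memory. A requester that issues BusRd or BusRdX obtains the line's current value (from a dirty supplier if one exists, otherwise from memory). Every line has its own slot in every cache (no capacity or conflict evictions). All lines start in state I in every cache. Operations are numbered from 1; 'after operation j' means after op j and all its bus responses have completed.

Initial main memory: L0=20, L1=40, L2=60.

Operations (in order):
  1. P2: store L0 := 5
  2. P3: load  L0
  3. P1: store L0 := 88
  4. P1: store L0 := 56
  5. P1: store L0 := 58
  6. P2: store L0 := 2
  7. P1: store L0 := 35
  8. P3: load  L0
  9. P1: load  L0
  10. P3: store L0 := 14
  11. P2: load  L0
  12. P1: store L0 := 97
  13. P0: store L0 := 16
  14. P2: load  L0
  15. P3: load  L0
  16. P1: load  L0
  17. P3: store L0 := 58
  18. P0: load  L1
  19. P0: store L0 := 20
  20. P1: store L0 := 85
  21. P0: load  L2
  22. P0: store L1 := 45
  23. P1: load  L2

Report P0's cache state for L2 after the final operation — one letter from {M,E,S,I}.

state = S

step 1: P2: store L0 := 5  ⟶  IIMI  (L0)  txn=BusRdX  M[L0]=20
step 2: P3: load  L0  ⟶  IISS  (L0)  txn=BusRd+Flush  M[L0]=5
step 3: P1: store L0 := 88  ⟶  IMII  (L0)  txn=BusRdX  M[L0]=5
step 4: P1: store L0 := 56  ⟶  IMII  (L0)  txn=∅  M[L0]=5
step 5: P1: store L0 := 58  ⟶  IMII  (L0)  txn=∅  M[L0]=5
step 6: P2: store L0 := 2  ⟶  IIMI  (L0)  txn=BusRdX+Flush  M[L0]=58
step 7: P1: store L0 := 35  ⟶  IMII  (L0)  txn=BusRdX+Flush  M[L0]=2
step 8: P3: load  L0  ⟶  ISIS  (L0)  txn=BusRd+Flush  M[L0]=35
step 9: P1: load  L0  ⟶  ISIS  (L0)  txn=∅  M[L0]=35
step 10: P3: store L0 := 14  ⟶  IIIM  (L0)  txn=BusUpgr  M[L0]=35
step 11: P2: load  L0  ⟶  IISS  (L0)  txn=BusRd+Flush  M[L0]=14
step 12: P1: store L0 := 97  ⟶  IMII  (L0)  txn=BusRdX  M[L0]=14
step 13: P0: store L0 := 16  ⟶  MIII  (L0)  txn=BusRdX+Flush  M[L0]=97
step 14: P2: load  L0  ⟶  SISI  (L0)  txn=BusRd+Flush  M[L0]=16
step 15: P3: load  L0  ⟶  SISS  (L0)  txn=BusRd  M[L0]=16
step 16: P1: load  L0  ⟶  SSSS  (L0)  txn=BusRd  M[L0]=16
step 17: P3: store L0 := 58  ⟶  IIIM  (L0)  txn=BusUpgr  M[L0]=16
step 18: P0: load  L1  ⟶  EIII  (L1)  txn=BusRd  M[L1]=40
step 19: P0: store L0 := 20  ⟶  MIII  (L0)  txn=BusRdX+Flush  M[L0]=58
step 20: P1: store L0 := 85  ⟶  IMII  (L0)  txn=BusRdX+Flush  M[L0]=20
step 21: P0: load  L2  ⟶  EIII  (L2)  txn=BusRd  M[L2]=60
step 22: P0: store L1 := 45  ⟶  MIII  (L1)  txn=∅  M[L1]=40
step 23: P1: load  L2  ⟶  SSII  (L2)  txn=BusRd  M[L2]=60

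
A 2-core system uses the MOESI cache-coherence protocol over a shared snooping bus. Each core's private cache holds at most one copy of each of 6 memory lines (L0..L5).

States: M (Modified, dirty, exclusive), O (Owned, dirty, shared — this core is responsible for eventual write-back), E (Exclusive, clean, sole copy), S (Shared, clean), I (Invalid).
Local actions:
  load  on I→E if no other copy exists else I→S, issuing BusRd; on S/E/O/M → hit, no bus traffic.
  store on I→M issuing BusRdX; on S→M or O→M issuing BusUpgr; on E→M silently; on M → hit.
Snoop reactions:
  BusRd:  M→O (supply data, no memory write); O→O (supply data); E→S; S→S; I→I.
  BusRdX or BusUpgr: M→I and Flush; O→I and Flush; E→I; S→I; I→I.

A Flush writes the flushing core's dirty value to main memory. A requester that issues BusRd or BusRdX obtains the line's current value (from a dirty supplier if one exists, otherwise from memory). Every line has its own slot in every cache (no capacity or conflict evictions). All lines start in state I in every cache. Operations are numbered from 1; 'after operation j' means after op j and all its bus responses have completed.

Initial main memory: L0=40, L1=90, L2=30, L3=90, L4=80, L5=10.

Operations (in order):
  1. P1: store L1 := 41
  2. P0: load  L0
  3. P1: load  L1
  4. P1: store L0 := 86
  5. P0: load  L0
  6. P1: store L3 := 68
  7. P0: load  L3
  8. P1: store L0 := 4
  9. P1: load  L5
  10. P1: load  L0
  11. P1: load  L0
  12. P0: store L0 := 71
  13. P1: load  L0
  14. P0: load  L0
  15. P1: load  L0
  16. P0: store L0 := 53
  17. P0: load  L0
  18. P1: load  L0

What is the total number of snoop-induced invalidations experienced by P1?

1. P1: store L1 := 41  bus=[BusRdX]  L1: P0=I P1=M  mem[L1]=90
2. P0: load  L0  bus=[BusRd]  L0: P0=E P1=I  mem[L0]=40
3. P1: load  L1  bus=[-]  L1: P0=I P1=M  mem[L1]=90
4. P1: store L0 := 86  bus=[BusRdX]  L0: P0=I P1=M  mem[L0]=40
5. P0: load  L0  bus=[BusRd]  L0: P0=S P1=O  mem[L0]=40
6. P1: store L3 := 68  bus=[BusRdX]  L3: P0=I P1=M  mem[L3]=90
7. P0: load  L3  bus=[BusRd]  L3: P0=S P1=O  mem[L3]=90
8. P1: store L0 := 4  bus=[BusUpgr]  L0: P0=I P1=M  mem[L0]=40
9. P1: load  L5  bus=[BusRd]  L5: P0=I P1=E  mem[L5]=10
10. P1: load  L0  bus=[-]  L0: P0=I P1=M  mem[L0]=40
11. P1: load  L0  bus=[-]  L0: P0=I P1=M  mem[L0]=40
12. P0: store L0 := 71  bus=[BusRdX,Flush]  L0: P0=M P1=I  mem[L0]=4
13. P1: load  L0  bus=[BusRd]  L0: P0=O P1=S  mem[L0]=4
14. P0: load  L0  bus=[-]  L0: P0=O P1=S  mem[L0]=4
15. P1: load  L0  bus=[-]  L0: P0=O P1=S  mem[L0]=4
16. P0: store L0 := 53  bus=[BusUpgr]  L0: P0=M P1=I  mem[L0]=4
17. P0: load  L0  bus=[-]  L0: P0=M P1=I  mem[L0]=4
18. P1: load  L0  bus=[BusRd]  L0: P0=O P1=S  mem[L0]=4

invalidations = 2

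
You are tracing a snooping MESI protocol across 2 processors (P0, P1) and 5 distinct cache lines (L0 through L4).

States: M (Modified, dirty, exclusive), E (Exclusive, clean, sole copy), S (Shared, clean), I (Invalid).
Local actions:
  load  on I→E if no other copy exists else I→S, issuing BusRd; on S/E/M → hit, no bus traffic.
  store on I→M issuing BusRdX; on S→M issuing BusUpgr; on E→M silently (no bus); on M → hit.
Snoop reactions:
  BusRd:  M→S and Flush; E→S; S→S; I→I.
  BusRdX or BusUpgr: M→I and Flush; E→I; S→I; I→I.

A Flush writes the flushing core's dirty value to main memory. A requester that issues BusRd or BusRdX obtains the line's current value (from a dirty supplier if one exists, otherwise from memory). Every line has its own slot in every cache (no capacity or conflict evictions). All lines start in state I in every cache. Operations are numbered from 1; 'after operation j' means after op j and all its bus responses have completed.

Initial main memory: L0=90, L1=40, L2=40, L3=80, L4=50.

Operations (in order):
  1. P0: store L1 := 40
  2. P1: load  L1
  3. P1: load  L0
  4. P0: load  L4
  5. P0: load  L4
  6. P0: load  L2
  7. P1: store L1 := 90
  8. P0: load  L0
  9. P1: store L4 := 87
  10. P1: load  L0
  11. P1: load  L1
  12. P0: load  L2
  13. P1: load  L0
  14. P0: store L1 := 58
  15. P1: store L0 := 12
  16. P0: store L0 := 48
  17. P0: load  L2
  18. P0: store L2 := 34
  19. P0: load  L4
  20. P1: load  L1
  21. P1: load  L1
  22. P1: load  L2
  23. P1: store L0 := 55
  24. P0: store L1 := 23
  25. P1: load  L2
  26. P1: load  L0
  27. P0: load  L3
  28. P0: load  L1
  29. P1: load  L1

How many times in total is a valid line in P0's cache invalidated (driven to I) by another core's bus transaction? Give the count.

[1] P0: store L1 := 40 | P0:M(40), P1:I | bus: BusRdX
[2] P1: load  L1 | P0:S(40), P1:S(40) | bus: BusRd,Flush
[3] P1: load  L0 | P0:I, P1:E(90) | bus: BusRd
[4] P0: load  L4 | P0:E(50), P1:I | bus: BusRd
[5] P0: load  L4 | P0:E(50), P1:I | bus: none
[6] P0: load  L2 | P0:E(40), P1:I | bus: BusRd
[7] P1: store L1 := 90 | P0:I, P1:M(90) | bus: BusUpgr
[8] P0: load  L0 | P0:S(90), P1:S(90) | bus: BusRd
[9] P1: store L4 := 87 | P0:I, P1:M(87) | bus: BusRdX
[10] P1: load  L0 | P0:S(90), P1:S(90) | bus: none
[11] P1: load  L1 | P0:I, P1:M(90) | bus: none
[12] P0: load  L2 | P0:E(40), P1:I | bus: none
[13] P1: load  L0 | P0:S(90), P1:S(90) | bus: none
[14] P0: store L1 := 58 | P0:M(58), P1:I | bus: BusRdX,Flush
[15] P1: store L0 := 12 | P0:I, P1:M(12) | bus: BusUpgr
[16] P0: store L0 := 48 | P0:M(48), P1:I | bus: BusRdX,Flush
[17] P0: load  L2 | P0:E(40), P1:I | bus: none
[18] P0: store L2 := 34 | P0:M(34), P1:I | bus: none
[19] P0: load  L4 | P0:S(87), P1:S(87) | bus: BusRd,Flush
[20] P1: load  L1 | P0:S(58), P1:S(58) | bus: BusRd,Flush
[21] P1: load  L1 | P0:S(58), P1:S(58) | bus: none
[22] P1: load  L2 | P0:S(34), P1:S(34) | bus: BusRd,Flush
[23] P1: store L0 := 55 | P0:I, P1:M(55) | bus: BusRdX,Flush
[24] P0: store L1 := 23 | P0:M(23), P1:I | bus: BusUpgr
[25] P1: load  L2 | P0:S(34), P1:S(34) | bus: none
[26] P1: load  L0 | P0:I, P1:M(55) | bus: none
[27] P0: load  L3 | P0:E(80), P1:I | bus: BusRd
[28] P0: load  L1 | P0:M(23), P1:I | bus: none
[29] P1: load  L1 | P0:S(23), P1:S(23) | bus: BusRd,Flush

invalidations = 4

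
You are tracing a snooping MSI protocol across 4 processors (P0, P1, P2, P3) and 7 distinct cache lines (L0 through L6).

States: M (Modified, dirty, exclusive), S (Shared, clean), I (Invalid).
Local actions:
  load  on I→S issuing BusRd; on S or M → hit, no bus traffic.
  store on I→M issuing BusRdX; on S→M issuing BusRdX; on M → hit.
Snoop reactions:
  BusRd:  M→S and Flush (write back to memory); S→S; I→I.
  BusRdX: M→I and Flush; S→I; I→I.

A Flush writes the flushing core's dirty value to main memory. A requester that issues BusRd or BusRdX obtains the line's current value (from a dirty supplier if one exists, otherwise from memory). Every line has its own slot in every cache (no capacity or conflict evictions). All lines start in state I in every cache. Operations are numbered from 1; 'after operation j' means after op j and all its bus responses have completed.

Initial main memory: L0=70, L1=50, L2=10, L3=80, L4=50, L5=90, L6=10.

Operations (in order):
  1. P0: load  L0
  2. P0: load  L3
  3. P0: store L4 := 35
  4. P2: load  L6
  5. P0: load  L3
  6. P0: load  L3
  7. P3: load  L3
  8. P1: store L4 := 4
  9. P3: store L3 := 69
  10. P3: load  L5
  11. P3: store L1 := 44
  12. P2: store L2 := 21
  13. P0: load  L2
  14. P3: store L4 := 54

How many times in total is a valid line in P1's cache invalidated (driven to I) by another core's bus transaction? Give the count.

1. P0: load  L0  bus=[BusRd]  L0: P0=S P1=I P2=I P3=I  mem[L0]=70
2. P0: load  L3  bus=[BusRd]  L3: P0=S P1=I P2=I P3=I  mem[L3]=80
3. P0: store L4 := 35  bus=[BusRdX]  L4: P0=M P1=I P2=I P3=I  mem[L4]=50
4. P2: load  L6  bus=[BusRd]  L6: P0=I P1=I P2=S P3=I  mem[L6]=10
5. P0: load  L3  bus=[-]  L3: P0=S P1=I P2=I P3=I  mem[L3]=80
6. P0: load  L3  bus=[-]  L3: P0=S P1=I P2=I P3=I  mem[L3]=80
7. P3: load  L3  bus=[BusRd]  L3: P0=S P1=I P2=I P3=S  mem[L3]=80
8. P1: store L4 := 4  bus=[BusRdX,Flush]  L4: P0=I P1=M P2=I P3=I  mem[L4]=35
9. P3: store L3 := 69  bus=[BusRdX]  L3: P0=I P1=I P2=I P3=M  mem[L3]=80
10. P3: load  L5  bus=[BusRd]  L5: P0=I P1=I P2=I P3=S  mem[L5]=90
11. P3: store L1 := 44  bus=[BusRdX]  L1: P0=I P1=I P2=I P3=M  mem[L1]=50
12. P2: store L2 := 21  bus=[BusRdX]  L2: P0=I P1=I P2=M P3=I  mem[L2]=10
13. P0: load  L2  bus=[BusRd,Flush]  L2: P0=S P1=I P2=S P3=I  mem[L2]=21
14. P3: store L4 := 54  bus=[BusRdX,Flush]  L4: P0=I P1=I P2=I P3=M  mem[L4]=4

invalidations = 1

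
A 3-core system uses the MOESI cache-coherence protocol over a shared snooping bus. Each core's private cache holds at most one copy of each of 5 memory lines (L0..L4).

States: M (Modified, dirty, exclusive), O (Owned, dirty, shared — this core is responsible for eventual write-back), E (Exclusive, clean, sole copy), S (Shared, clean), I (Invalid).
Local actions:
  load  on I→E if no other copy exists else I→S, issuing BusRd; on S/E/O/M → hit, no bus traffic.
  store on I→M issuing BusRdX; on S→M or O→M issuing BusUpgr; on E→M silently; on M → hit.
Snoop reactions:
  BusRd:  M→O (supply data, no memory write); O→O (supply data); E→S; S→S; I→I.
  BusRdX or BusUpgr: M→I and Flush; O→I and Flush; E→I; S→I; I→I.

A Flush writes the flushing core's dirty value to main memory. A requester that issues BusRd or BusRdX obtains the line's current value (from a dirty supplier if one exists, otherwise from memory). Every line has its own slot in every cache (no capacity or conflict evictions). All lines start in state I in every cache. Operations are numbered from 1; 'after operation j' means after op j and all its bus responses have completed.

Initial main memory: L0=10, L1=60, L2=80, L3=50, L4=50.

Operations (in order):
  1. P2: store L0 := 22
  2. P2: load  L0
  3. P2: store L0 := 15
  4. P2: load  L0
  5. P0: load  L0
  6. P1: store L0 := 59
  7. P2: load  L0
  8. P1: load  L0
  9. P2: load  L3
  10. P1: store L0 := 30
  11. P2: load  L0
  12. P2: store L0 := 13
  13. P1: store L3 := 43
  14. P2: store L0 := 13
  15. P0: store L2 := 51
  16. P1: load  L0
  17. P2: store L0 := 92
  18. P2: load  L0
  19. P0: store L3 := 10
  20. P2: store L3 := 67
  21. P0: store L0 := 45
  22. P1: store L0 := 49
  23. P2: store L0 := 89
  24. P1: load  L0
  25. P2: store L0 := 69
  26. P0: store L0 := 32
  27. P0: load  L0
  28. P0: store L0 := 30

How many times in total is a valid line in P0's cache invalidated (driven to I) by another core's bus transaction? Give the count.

invalidations = 3

[1] P2: store L0 := 22 | P0:I, P1:I, P2:M(22) | bus: BusRdX
[2] P2: load  L0 | P0:I, P1:I, P2:M(22) | bus: none
[3] P2: store L0 := 15 | P0:I, P1:I, P2:M(15) | bus: none
[4] P2: load  L0 | P0:I, P1:I, P2:M(15) | bus: none
[5] P0: load  L0 | P0:S(15), P1:I, P2:O(15) | bus: BusRd
[6] P1: store L0 := 59 | P0:I, P1:M(59), P2:I | bus: BusRdX,Flush
[7] P2: load  L0 | P0:I, P1:O(59), P2:S(59) | bus: BusRd
[8] P1: load  L0 | P0:I, P1:O(59), P2:S(59) | bus: none
[9] P2: load  L3 | P0:I, P1:I, P2:E(50) | bus: BusRd
[10] P1: store L0 := 30 | P0:I, P1:M(30), P2:I | bus: BusUpgr
[11] P2: load  L0 | P0:I, P1:O(30), P2:S(30) | bus: BusRd
[12] P2: store L0 := 13 | P0:I, P1:I, P2:M(13) | bus: BusUpgr,Flush
[13] P1: store L3 := 43 | P0:I, P1:M(43), P2:I | bus: BusRdX
[14] P2: store L0 := 13 | P0:I, P1:I, P2:M(13) | bus: none
[15] P0: store L2 := 51 | P0:M(51), P1:I, P2:I | bus: BusRdX
[16] P1: load  L0 | P0:I, P1:S(13), P2:O(13) | bus: BusRd
[17] P2: store L0 := 92 | P0:I, P1:I, P2:M(92) | bus: BusUpgr
[18] P2: load  L0 | P0:I, P1:I, P2:M(92) | bus: none
[19] P0: store L3 := 10 | P0:M(10), P1:I, P2:I | bus: BusRdX,Flush
[20] P2: store L3 := 67 | P0:I, P1:I, P2:M(67) | bus: BusRdX,Flush
[21] P0: store L0 := 45 | P0:M(45), P1:I, P2:I | bus: BusRdX,Flush
[22] P1: store L0 := 49 | P0:I, P1:M(49), P2:I | bus: BusRdX,Flush
[23] P2: store L0 := 89 | P0:I, P1:I, P2:M(89) | bus: BusRdX,Flush
[24] P1: load  L0 | P0:I, P1:S(89), P2:O(89) | bus: BusRd
[25] P2: store L0 := 69 | P0:I, P1:I, P2:M(69) | bus: BusUpgr
[26] P0: store L0 := 32 | P0:M(32), P1:I, P2:I | bus: BusRdX,Flush
[27] P0: load  L0 | P0:M(32), P1:I, P2:I | bus: none
[28] P0: store L0 := 30 | P0:M(30), P1:I, P2:I | bus: none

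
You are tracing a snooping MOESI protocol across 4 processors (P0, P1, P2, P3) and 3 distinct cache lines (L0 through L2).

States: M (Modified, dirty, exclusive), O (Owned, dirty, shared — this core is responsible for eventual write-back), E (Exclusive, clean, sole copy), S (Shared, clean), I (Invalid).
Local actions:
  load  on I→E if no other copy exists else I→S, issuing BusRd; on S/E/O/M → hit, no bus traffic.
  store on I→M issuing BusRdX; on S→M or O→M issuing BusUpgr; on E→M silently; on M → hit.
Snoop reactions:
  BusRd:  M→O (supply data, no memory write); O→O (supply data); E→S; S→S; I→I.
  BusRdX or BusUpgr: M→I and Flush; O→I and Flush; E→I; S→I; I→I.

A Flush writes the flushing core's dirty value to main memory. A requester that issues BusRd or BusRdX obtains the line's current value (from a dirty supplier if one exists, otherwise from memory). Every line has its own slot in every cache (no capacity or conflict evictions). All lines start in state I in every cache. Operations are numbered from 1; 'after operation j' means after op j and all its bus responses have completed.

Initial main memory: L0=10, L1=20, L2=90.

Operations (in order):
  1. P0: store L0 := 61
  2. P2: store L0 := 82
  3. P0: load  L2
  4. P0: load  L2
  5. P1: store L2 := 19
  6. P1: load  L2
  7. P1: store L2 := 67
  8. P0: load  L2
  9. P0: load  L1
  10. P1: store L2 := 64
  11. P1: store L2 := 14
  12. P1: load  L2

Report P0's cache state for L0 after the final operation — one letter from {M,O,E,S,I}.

[1] P0: store L0 := 61 | P0:M(61), P1:I, P2:I, P3:I | bus: BusRdX
[2] P2: store L0 := 82 | P0:I, P1:I, P2:M(82), P3:I | bus: BusRdX,Flush
[3] P0: load  L2 | P0:E(90), P1:I, P2:I, P3:I | bus: BusRd
[4] P0: load  L2 | P0:E(90), P1:I, P2:I, P3:I | bus: none
[5] P1: store L2 := 19 | P0:I, P1:M(19), P2:I, P3:I | bus: BusRdX
[6] P1: load  L2 | P0:I, P1:M(19), P2:I, P3:I | bus: none
[7] P1: store L2 := 67 | P0:I, P1:M(67), P2:I, P3:I | bus: none
[8] P0: load  L2 | P0:S(67), P1:O(67), P2:I, P3:I | bus: BusRd
[9] P0: load  L1 | P0:E(20), P1:I, P2:I, P3:I | bus: BusRd
[10] P1: store L2 := 64 | P0:I, P1:M(64), P2:I, P3:I | bus: BusUpgr
[11] P1: store L2 := 14 | P0:I, P1:M(14), P2:I, P3:I | bus: none
[12] P1: load  L2 | P0:I, P1:M(14), P2:I, P3:I | bus: none

state = I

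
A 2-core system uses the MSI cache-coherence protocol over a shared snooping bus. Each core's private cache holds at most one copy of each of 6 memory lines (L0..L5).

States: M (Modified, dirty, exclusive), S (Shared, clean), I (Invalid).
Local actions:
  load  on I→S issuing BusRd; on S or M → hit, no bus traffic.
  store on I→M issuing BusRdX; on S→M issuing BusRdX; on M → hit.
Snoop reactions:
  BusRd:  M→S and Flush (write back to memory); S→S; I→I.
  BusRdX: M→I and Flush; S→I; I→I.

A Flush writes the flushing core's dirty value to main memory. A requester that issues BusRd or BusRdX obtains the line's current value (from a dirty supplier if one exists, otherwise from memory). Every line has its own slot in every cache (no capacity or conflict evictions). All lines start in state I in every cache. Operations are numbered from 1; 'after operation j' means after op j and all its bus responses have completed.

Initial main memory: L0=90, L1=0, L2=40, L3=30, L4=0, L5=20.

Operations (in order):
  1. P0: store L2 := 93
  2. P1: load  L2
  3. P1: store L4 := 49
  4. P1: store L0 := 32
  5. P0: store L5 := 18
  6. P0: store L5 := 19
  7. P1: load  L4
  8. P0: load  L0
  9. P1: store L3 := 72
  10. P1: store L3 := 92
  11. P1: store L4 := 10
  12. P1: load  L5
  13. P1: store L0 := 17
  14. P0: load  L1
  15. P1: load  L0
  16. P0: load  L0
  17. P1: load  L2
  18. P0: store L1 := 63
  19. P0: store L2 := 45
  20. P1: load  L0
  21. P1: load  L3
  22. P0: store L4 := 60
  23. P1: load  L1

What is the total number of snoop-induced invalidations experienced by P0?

invalidations = 1

1. P0: store L2 := 93  bus=[BusRdX]  L2: P0=M P1=I  mem[L2]=40
2. P1: load  L2  bus=[BusRd,Flush]  L2: P0=S P1=S  mem[L2]=93
3. P1: store L4 := 49  bus=[BusRdX]  L4: P0=I P1=M  mem[L4]=0
4. P1: store L0 := 32  bus=[BusRdX]  L0: P0=I P1=M  mem[L0]=90
5. P0: store L5 := 18  bus=[BusRdX]  L5: P0=M P1=I  mem[L5]=20
6. P0: store L5 := 19  bus=[-]  L5: P0=M P1=I  mem[L5]=20
7. P1: load  L4  bus=[-]  L4: P0=I P1=M  mem[L4]=0
8. P0: load  L0  bus=[BusRd,Flush]  L0: P0=S P1=S  mem[L0]=32
9. P1: store L3 := 72  bus=[BusRdX]  L3: P0=I P1=M  mem[L3]=30
10. P1: store L3 := 92  bus=[-]  L3: P0=I P1=M  mem[L3]=30
11. P1: store L4 := 10  bus=[-]  L4: P0=I P1=M  mem[L4]=0
12. P1: load  L5  bus=[BusRd,Flush]  L5: P0=S P1=S  mem[L5]=19
13. P1: store L0 := 17  bus=[BusRdX]  L0: P0=I P1=M  mem[L0]=32
14. P0: load  L1  bus=[BusRd]  L1: P0=S P1=I  mem[L1]=0
15. P1: load  L0  bus=[-]  L0: P0=I P1=M  mem[L0]=32
16. P0: load  L0  bus=[BusRd,Flush]  L0: P0=S P1=S  mem[L0]=17
17. P1: load  L2  bus=[-]  L2: P0=S P1=S  mem[L2]=93
18. P0: store L1 := 63  bus=[BusRdX]  L1: P0=M P1=I  mem[L1]=0
19. P0: store L2 := 45  bus=[BusRdX]  L2: P0=M P1=I  mem[L2]=93
20. P1: load  L0  bus=[-]  L0: P0=S P1=S  mem[L0]=17
21. P1: load  L3  bus=[-]  L3: P0=I P1=M  mem[L3]=30
22. P0: store L4 := 60  bus=[BusRdX,Flush]  L4: P0=M P1=I  mem[L4]=10
23. P1: load  L1  bus=[BusRd,Flush]  L1: P0=S P1=S  mem[L1]=63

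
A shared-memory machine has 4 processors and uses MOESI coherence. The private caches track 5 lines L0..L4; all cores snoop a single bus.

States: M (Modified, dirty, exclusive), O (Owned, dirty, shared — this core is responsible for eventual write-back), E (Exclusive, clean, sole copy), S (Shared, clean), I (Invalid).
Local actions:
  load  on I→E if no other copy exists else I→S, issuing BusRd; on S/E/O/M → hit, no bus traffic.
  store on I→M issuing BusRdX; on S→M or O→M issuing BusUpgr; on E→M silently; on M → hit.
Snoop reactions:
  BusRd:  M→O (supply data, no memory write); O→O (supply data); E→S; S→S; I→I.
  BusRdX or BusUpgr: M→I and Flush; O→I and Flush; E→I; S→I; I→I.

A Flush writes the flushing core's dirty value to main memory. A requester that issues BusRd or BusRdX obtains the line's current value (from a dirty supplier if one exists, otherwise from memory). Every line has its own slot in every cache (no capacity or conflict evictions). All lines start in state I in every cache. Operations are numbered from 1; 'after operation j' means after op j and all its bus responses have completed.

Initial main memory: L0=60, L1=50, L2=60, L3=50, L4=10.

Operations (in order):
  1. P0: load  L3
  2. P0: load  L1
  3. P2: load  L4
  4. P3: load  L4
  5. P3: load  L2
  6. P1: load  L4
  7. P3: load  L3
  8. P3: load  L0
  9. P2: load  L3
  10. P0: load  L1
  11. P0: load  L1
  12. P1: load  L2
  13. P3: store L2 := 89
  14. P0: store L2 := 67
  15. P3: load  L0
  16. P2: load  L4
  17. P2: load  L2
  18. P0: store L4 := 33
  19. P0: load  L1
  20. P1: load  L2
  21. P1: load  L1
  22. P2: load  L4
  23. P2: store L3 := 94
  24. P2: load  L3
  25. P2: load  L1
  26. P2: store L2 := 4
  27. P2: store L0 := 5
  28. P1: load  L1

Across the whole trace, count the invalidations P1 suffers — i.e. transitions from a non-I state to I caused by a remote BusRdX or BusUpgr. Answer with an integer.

1. P0: load  L3  bus=[BusRd]  L3: P0=E P1=I P2=I P3=I  mem[L3]=50
2. P0: load  L1  bus=[BusRd]  L1: P0=E P1=I P2=I P3=I  mem[L1]=50
3. P2: load  L4  bus=[BusRd]  L4: P0=I P1=I P2=E P3=I  mem[L4]=10
4. P3: load  L4  bus=[BusRd]  L4: P0=I P1=I P2=S P3=S  mem[L4]=10
5. P3: load  L2  bus=[BusRd]  L2: P0=I P1=I P2=I P3=E  mem[L2]=60
6. P1: load  L4  bus=[BusRd]  L4: P0=I P1=S P2=S P3=S  mem[L4]=10
7. P3: load  L3  bus=[BusRd]  L3: P0=S P1=I P2=I P3=S  mem[L3]=50
8. P3: load  L0  bus=[BusRd]  L0: P0=I P1=I P2=I P3=E  mem[L0]=60
9. P2: load  L3  bus=[BusRd]  L3: P0=S P1=I P2=S P3=S  mem[L3]=50
10. P0: load  L1  bus=[-]  L1: P0=E P1=I P2=I P3=I  mem[L1]=50
11. P0: load  L1  bus=[-]  L1: P0=E P1=I P2=I P3=I  mem[L1]=50
12. P1: load  L2  bus=[BusRd]  L2: P0=I P1=S P2=I P3=S  mem[L2]=60
13. P3: store L2 := 89  bus=[BusUpgr]  L2: P0=I P1=I P2=I P3=M  mem[L2]=60
14. P0: store L2 := 67  bus=[BusRdX,Flush]  L2: P0=M P1=I P2=I P3=I  mem[L2]=89
15. P3: load  L0  bus=[-]  L0: P0=I P1=I P2=I P3=E  mem[L0]=60
16. P2: load  L4  bus=[-]  L4: P0=I P1=S P2=S P3=S  mem[L4]=10
17. P2: load  L2  bus=[BusRd]  L2: P0=O P1=I P2=S P3=I  mem[L2]=89
18. P0: store L4 := 33  bus=[BusRdX]  L4: P0=M P1=I P2=I P3=I  mem[L4]=10
19. P0: load  L1  bus=[-]  L1: P0=E P1=I P2=I P3=I  mem[L1]=50
20. P1: load  L2  bus=[BusRd]  L2: P0=O P1=S P2=S P3=I  mem[L2]=89
21. P1: load  L1  bus=[BusRd]  L1: P0=S P1=S P2=I P3=I  mem[L1]=50
22. P2: load  L4  bus=[BusRd]  L4: P0=O P1=I P2=S P3=I  mem[L4]=10
23. P2: store L3 := 94  bus=[BusUpgr]  L3: P0=I P1=I P2=M P3=I  mem[L3]=50
24. P2: load  L3  bus=[-]  L3: P0=I P1=I P2=M P3=I  mem[L3]=50
25. P2: load  L1  bus=[BusRd]  L1: P0=S P1=S P2=S P3=I  mem[L1]=50
26. P2: store L2 := 4  bus=[BusUpgr,Flush]  L2: P0=I P1=I P2=M P3=I  mem[L2]=67
27. P2: store L0 := 5  bus=[BusRdX]  L0: P0=I P1=I P2=M P3=I  mem[L0]=60
28. P1: load  L1  bus=[-]  L1: P0=S P1=S P2=S P3=I  mem[L1]=50

invalidations = 3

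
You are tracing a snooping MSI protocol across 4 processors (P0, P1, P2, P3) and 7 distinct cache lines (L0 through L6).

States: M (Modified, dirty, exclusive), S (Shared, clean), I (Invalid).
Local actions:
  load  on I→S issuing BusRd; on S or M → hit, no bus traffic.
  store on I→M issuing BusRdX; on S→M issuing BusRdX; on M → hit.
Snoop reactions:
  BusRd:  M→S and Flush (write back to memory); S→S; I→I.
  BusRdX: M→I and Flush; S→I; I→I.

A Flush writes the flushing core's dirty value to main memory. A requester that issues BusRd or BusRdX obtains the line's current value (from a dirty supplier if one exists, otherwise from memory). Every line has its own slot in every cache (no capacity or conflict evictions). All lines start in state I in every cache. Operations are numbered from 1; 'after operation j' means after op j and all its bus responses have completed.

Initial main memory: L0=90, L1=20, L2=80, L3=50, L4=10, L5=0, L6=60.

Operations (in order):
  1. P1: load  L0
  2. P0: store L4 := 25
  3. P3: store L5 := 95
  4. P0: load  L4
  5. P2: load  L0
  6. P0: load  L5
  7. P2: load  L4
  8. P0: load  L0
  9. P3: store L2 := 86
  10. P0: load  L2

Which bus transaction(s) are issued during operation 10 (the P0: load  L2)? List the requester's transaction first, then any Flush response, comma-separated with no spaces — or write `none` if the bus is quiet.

bus = BusRd,Flush

  op1 P1: load  L0 → I/S/I/I on L0; bus BusRd; mem=90
  op2 P0: store L4 := 25 → M/I/I/I on L4; bus BusRdX; mem=10
  op3 P3: store L5 := 95 → I/I/I/M on L5; bus BusRdX; mem=0
  op4 P0: load  L4 → M/I/I/I on L4; bus (none); mem=10
  op5 P2: load  L0 → I/S/S/I on L0; bus BusRd; mem=90
  op6 P0: load  L5 → S/I/I/S on L5; bus BusRd Flush; mem=95
  op7 P2: load  L4 → S/I/S/I on L4; bus BusRd Flush; mem=25
  op8 P0: load  L0 → S/S/S/I on L0; bus BusRd; mem=90
  op9 P3: store L2 := 86 → I/I/I/M on L2; bus BusRdX; mem=80
  op10 P0: load  L2 → S/I/I/S on L2; bus BusRd Flush; mem=86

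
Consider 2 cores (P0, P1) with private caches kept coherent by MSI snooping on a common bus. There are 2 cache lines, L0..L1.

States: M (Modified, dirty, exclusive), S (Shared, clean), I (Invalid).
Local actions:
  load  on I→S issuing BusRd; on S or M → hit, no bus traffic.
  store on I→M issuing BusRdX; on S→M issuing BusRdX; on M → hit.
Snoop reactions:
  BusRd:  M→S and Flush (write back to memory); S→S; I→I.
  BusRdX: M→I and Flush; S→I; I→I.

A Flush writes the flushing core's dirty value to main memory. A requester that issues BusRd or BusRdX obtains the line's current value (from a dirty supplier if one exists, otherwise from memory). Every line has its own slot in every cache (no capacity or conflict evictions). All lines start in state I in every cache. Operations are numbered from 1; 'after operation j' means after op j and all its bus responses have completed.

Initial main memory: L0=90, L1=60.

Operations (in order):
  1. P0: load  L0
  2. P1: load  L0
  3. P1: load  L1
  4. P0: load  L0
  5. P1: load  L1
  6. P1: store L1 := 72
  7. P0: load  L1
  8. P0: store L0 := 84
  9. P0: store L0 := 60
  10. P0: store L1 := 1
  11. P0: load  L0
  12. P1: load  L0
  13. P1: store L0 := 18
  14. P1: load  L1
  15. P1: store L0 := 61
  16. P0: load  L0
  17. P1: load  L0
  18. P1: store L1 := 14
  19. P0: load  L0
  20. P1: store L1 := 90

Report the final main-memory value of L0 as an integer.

  op1 P0: load  L0 → S/I on L0; bus BusRd; mem=90
  op2 P1: load  L0 → S/S on L0; bus BusRd; mem=90
  op3 P1: load  L1 → I/S on L1; bus BusRd; mem=60
  op4 P0: load  L0 → S/S on L0; bus (none); mem=90
  op5 P1: load  L1 → I/S on L1; bus (none); mem=60
  op6 P1: store L1 := 72 → I/M on L1; bus BusRdX; mem=60
  op7 P0: load  L1 → S/S on L1; bus BusRd Flush; mem=72
  op8 P0: store L0 := 84 → M/I on L0; bus BusRdX; mem=90
  op9 P0: store L0 := 60 → M/I on L0; bus (none); mem=90
  op10 P0: store L1 := 1 → M/I on L1; bus BusRdX; mem=72
  op11 P0: load  L0 → M/I on L0; bus (none); mem=90
  op12 P1: load  L0 → S/S on L0; bus BusRd Flush; mem=60
  op13 P1: store L0 := 18 → I/M on L0; bus BusRdX; mem=60
  op14 P1: load  L1 → S/S on L1; bus BusRd Flush; mem=1
  op15 P1: store L0 := 61 → I/M on L0; bus (none); mem=60
  op16 P0: load  L0 → S/S on L0; bus BusRd Flush; mem=61
  op17 P1: load  L0 → S/S on L0; bus (none); mem=61
  op18 P1: store L1 := 14 → I/M on L1; bus BusRdX; mem=1
  op19 P0: load  L0 → S/S on L0; bus (none); mem=61
  op20 P1: store L1 := 90 → I/M on L1; bus (none); mem=1

memory[L0] = 61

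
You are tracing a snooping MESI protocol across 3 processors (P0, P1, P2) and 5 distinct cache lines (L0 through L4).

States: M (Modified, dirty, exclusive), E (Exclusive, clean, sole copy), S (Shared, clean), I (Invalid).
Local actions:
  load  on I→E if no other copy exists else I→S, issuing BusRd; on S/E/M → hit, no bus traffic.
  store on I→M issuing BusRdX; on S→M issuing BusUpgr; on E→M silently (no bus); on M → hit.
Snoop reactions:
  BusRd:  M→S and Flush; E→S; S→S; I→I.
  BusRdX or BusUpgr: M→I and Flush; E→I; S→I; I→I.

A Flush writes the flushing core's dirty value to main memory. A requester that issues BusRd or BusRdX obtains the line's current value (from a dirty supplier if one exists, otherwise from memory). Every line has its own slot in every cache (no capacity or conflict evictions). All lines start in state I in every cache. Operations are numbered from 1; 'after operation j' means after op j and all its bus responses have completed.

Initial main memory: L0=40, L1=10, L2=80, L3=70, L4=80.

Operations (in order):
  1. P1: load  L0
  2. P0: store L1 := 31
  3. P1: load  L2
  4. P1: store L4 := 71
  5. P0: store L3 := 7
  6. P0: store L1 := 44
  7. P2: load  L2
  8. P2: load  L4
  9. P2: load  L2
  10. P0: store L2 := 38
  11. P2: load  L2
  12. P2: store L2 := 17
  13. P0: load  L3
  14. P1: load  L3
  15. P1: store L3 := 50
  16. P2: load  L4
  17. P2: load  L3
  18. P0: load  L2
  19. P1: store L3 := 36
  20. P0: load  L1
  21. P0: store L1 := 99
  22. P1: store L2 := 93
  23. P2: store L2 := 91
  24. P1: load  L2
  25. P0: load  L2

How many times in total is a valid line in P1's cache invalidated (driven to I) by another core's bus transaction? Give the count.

invalidations = 2

  op1 P1: load  L0 → I/E/I on L0; bus BusRd; mem=40
  op2 P0: store L1 := 31 → M/I/I on L1; bus BusRdX; mem=10
  op3 P1: load  L2 → I/E/I on L2; bus BusRd; mem=80
  op4 P1: store L4 := 71 → I/M/I on L4; bus BusRdX; mem=80
  op5 P0: store L3 := 7 → M/I/I on L3; bus BusRdX; mem=70
  op6 P0: store L1 := 44 → M/I/I on L1; bus (none); mem=10
  op7 P2: load  L2 → I/S/S on L2; bus BusRd; mem=80
  op8 P2: load  L4 → I/S/S on L4; bus BusRd Flush; mem=71
  op9 P2: load  L2 → I/S/S on L2; bus (none); mem=80
  op10 P0: store L2 := 38 → M/I/I on L2; bus BusRdX; mem=80
  op11 P2: load  L2 → S/I/S on L2; bus BusRd Flush; mem=38
  op12 P2: store L2 := 17 → I/I/M on L2; bus BusUpgr; mem=38
  op13 P0: load  L3 → M/I/I on L3; bus (none); mem=70
  op14 P1: load  L3 → S/S/I on L3; bus BusRd Flush; mem=7
  op15 P1: store L3 := 50 → I/M/I on L3; bus BusUpgr; mem=7
  op16 P2: load  L4 → I/S/S on L4; bus (none); mem=71
  op17 P2: load  L3 → I/S/S on L3; bus BusRd Flush; mem=50
  op18 P0: load  L2 → S/I/S on L2; bus BusRd Flush; mem=17
  op19 P1: store L3 := 36 → I/M/I on L3; bus BusUpgr; mem=50
  op20 P0: load  L1 → M/I/I on L1; bus (none); mem=10
  op21 P0: store L1 := 99 → M/I/I on L1; bus (none); mem=10
  op22 P1: store L2 := 93 → I/M/I on L2; bus BusRdX; mem=17
  op23 P2: store L2 := 91 → I/I/M on L2; bus BusRdX Flush; mem=93
  op24 P1: load  L2 → I/S/S on L2; bus BusRd Flush; mem=91
  op25 P0: load  L2 → S/S/S on L2; bus BusRd; mem=91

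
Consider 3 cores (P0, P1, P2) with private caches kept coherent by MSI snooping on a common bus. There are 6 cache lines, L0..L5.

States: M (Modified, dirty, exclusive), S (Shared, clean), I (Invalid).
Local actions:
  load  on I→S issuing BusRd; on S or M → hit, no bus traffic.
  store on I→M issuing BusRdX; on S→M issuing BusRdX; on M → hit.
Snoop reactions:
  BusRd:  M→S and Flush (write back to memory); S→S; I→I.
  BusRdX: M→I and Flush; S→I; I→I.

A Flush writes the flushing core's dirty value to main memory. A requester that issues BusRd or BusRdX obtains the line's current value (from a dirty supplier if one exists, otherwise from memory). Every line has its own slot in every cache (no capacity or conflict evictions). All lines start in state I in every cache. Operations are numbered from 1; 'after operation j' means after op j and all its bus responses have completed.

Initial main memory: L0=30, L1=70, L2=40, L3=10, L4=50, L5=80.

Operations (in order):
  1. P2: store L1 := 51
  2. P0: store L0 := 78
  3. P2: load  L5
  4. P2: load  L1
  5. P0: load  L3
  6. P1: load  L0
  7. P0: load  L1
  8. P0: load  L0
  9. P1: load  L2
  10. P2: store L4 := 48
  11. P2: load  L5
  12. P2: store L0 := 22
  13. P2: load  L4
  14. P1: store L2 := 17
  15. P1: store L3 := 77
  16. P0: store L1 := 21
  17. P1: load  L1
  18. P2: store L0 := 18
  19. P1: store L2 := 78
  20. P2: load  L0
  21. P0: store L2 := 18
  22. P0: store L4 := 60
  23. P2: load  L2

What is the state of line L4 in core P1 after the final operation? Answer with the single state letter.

state = I

  op1 P2: store L1 := 51 → I/I/M on L1; bus BusRdX; mem=70
  op2 P0: store L0 := 78 → M/I/I on L0; bus BusRdX; mem=30
  op3 P2: load  L5 → I/I/S on L5; bus BusRd; mem=80
  op4 P2: load  L1 → I/I/M on L1; bus (none); mem=70
  op5 P0: load  L3 → S/I/I on L3; bus BusRd; mem=10
  op6 P1: load  L0 → S/S/I on L0; bus BusRd Flush; mem=78
  op7 P0: load  L1 → S/I/S on L1; bus BusRd Flush; mem=51
  op8 P0: load  L0 → S/S/I on L0; bus (none); mem=78
  op9 P1: load  L2 → I/S/I on L2; bus BusRd; mem=40
  op10 P2: store L4 := 48 → I/I/M on L4; bus BusRdX; mem=50
  op11 P2: load  L5 → I/I/S on L5; bus (none); mem=80
  op12 P2: store L0 := 22 → I/I/M on L0; bus BusRdX; mem=78
  op13 P2: load  L4 → I/I/M on L4; bus (none); mem=50
  op14 P1: store L2 := 17 → I/M/I on L2; bus BusRdX; mem=40
  op15 P1: store L3 := 77 → I/M/I on L3; bus BusRdX; mem=10
  op16 P0: store L1 := 21 → M/I/I on L1; bus BusRdX; mem=51
  op17 P1: load  L1 → S/S/I on L1; bus BusRd Flush; mem=21
  op18 P2: store L0 := 18 → I/I/M on L0; bus (none); mem=78
  op19 P1: store L2 := 78 → I/M/I on L2; bus (none); mem=40
  op20 P2: load  L0 → I/I/M on L0; bus (none); mem=78
  op21 P0: store L2 := 18 → M/I/I on L2; bus BusRdX Flush; mem=78
  op22 P0: store L4 := 60 → M/I/I on L4; bus BusRdX Flush; mem=48
  op23 P2: load  L2 → S/I/S on L2; bus BusRd Flush; mem=18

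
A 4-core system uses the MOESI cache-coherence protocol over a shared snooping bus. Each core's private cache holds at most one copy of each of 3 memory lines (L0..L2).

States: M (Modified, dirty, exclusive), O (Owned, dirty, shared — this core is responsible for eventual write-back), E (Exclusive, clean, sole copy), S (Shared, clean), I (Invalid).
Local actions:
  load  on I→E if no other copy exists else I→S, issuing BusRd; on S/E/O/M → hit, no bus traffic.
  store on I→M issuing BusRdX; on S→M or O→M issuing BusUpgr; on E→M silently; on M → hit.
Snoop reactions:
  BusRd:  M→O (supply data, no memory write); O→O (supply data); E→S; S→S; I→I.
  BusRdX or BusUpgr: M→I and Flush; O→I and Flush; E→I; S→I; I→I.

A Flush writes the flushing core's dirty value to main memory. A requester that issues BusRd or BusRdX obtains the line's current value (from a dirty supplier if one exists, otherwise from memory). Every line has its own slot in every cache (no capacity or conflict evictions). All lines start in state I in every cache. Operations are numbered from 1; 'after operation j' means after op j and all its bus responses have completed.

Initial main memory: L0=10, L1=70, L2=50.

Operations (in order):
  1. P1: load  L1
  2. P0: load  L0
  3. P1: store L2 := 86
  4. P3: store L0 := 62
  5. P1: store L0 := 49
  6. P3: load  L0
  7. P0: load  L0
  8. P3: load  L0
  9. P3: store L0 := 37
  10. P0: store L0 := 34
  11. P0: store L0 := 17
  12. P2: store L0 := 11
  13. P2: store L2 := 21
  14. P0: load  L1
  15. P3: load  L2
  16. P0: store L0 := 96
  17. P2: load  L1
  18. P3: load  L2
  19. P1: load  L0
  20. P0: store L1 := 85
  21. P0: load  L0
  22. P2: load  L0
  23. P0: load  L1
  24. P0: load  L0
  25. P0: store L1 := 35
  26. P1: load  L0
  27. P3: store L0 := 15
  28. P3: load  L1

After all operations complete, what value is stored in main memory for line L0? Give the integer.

[1] P1: load  L1 | P0:I, P1:E(70), P2:I, P3:I | bus: BusRd
[2] P0: load  L0 | P0:E(10), P1:I, P2:I, P3:I | bus: BusRd
[3] P1: store L2 := 86 | P0:I, P1:M(86), P2:I, P3:I | bus: BusRdX
[4] P3: store L0 := 62 | P0:I, P1:I, P2:I, P3:M(62) | bus: BusRdX
[5] P1: store L0 := 49 | P0:I, P1:M(49), P2:I, P3:I | bus: BusRdX,Flush
[6] P3: load  L0 | P0:I, P1:O(49), P2:I, P3:S(49) | bus: BusRd
[7] P0: load  L0 | P0:S(49), P1:O(49), P2:I, P3:S(49) | bus: BusRd
[8] P3: load  L0 | P0:S(49), P1:O(49), P2:I, P3:S(49) | bus: none
[9] P3: store L0 := 37 | P0:I, P1:I, P2:I, P3:M(37) | bus: BusUpgr,Flush
[10] P0: store L0 := 34 | P0:M(34), P1:I, P2:I, P3:I | bus: BusRdX,Flush
[11] P0: store L0 := 17 | P0:M(17), P1:I, P2:I, P3:I | bus: none
[12] P2: store L0 := 11 | P0:I, P1:I, P2:M(11), P3:I | bus: BusRdX,Flush
[13] P2: store L2 := 21 | P0:I, P1:I, P2:M(21), P3:I | bus: BusRdX,Flush
[14] P0: load  L1 | P0:S(70), P1:S(70), P2:I, P3:I | bus: BusRd
[15] P3: load  L2 | P0:I, P1:I, P2:O(21), P3:S(21) | bus: BusRd
[16] P0: store L0 := 96 | P0:M(96), P1:I, P2:I, P3:I | bus: BusRdX,Flush
[17] P2: load  L1 | P0:S(70), P1:S(70), P2:S(70), P3:I | bus: BusRd
[18] P3: load  L2 | P0:I, P1:I, P2:O(21), P3:S(21) | bus: none
[19] P1: load  L0 | P0:O(96), P1:S(96), P2:I, P3:I | bus: BusRd
[20] P0: store L1 := 85 | P0:M(85), P1:I, P2:I, P3:I | bus: BusUpgr
[21] P0: load  L0 | P0:O(96), P1:S(96), P2:I, P3:I | bus: none
[22] P2: load  L0 | P0:O(96), P1:S(96), P2:S(96), P3:I | bus: BusRd
[23] P0: load  L1 | P0:M(85), P1:I, P2:I, P3:I | bus: none
[24] P0: load  L0 | P0:O(96), P1:S(96), P2:S(96), P3:I | bus: none
[25] P0: store L1 := 35 | P0:M(35), P1:I, P2:I, P3:I | bus: none
[26] P1: load  L0 | P0:O(96), P1:S(96), P2:S(96), P3:I | bus: none
[27] P3: store L0 := 15 | P0:I, P1:I, P2:I, P3:M(15) | bus: BusRdX,Flush
[28] P3: load  L1 | P0:O(35), P1:I, P2:I, P3:S(35) | bus: BusRd

memory[L0] = 96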